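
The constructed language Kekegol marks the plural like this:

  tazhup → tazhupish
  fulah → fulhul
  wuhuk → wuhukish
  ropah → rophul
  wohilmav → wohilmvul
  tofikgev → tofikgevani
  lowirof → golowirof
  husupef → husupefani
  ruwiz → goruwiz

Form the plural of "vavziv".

wohilmav and tofikgev both end in -v yet inflect differently (wohilmvul, tofikgevani), so the final letter is not what conditions the rule; the last vowel is.
"vavziv" has last vowel 'i'. The one such stem in the data (ruwiz → goruwiz) adds the prefix go-, so the same rule applies.
So vavziv → govavziv.

govavziv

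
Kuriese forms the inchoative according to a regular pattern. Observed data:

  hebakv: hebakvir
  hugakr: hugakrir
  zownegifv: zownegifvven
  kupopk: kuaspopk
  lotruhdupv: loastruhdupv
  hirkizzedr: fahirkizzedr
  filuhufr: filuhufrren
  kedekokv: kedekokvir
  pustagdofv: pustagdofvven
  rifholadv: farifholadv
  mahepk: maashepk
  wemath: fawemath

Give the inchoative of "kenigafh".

kenigafhhen

"kenigafh" has second-to-last letter 'f'. The stems whose second-to-last letter is 'f' (zownegifv → zownegifvven, filuhufr → filuhufrren, pustagdofv → pustagdofvven) double the final consonant and add -en.
So kenigafh → kenigafhhen.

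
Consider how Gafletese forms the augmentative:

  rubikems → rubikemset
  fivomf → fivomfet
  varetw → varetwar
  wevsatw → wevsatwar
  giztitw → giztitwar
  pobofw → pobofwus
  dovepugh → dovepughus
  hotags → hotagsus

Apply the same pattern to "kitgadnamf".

kitgadnamfet

"kitgadnamf" has second-to-last letter 'm'. The stems whose second-to-last letter is 'm' (rubikems → rubikemset, fivomf → fivomfet) add -et.
The other patterns: stems whose second-to-last letter is 't' add -ar; stems whose second-to-last letter is 'f' or 'g' add -us.
So kitgadnamf → kitgadnamfet.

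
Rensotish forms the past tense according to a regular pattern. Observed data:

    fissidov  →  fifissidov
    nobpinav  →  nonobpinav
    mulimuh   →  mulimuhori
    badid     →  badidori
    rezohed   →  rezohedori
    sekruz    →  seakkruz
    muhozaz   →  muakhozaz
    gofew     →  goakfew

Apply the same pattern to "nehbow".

neakhbow

"nehbow" ends in -w. The one such stem in the data (gofew → goakfew) inserts -ak- after the first vowel (as do sekruz, muhozaz), so the same rule applies.
The other patterns: stems ending in -v repeat the first consonant+vowel as a prefix; stems ending in -d or -h add -ori.
So nehbow → neakhbow.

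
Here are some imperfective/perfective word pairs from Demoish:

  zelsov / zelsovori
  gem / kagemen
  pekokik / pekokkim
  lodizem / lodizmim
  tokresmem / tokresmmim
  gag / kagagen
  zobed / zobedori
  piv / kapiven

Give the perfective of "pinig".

"pinig" has 2 vowels. The stems with 2 vowels (zelsov → zelsovori, zobed → zobedori) add -ori.
The other patterns: stems with 1 vowel add ka- … -en around the stem; stems with 3 vowels delete the last vowel and add -im.
So pinig → pinigori.

pinigori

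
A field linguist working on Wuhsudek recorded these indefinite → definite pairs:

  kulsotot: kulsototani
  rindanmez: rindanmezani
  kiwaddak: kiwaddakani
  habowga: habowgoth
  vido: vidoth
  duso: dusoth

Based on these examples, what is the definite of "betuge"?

betugoth

kiwaddak and habowga both have last vowel 'a' yet inflect differently (kiwaddakani, habowgoth), so the last vowel is not what conditions the rule; whether the stem ends in a vowel or a consonant is.
"betuge" ends in a vowel. The stems ending in a vowel (habowga → habowgoth, vido → vidoth, duso → dusoth) drop the final letter and add -oth.
So betuge → betugoth.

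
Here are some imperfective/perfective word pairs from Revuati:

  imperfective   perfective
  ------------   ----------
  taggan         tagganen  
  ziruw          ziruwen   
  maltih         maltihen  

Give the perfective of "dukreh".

dukrehen

Every pair shown (taggan → tagganen, ziruw → ziruwen, maltih → maltihen) follows the same rule: add -en.
So dukreh → dukrehen.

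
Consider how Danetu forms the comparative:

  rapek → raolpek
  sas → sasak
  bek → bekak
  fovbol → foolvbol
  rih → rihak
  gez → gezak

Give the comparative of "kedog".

"kedog" has 2 vowels. The stems with 2 vowels (fovbol → foolvbol, rapek → raolpek) insert -ol- after the first vowel.
So kedog → keoldog.

keoldog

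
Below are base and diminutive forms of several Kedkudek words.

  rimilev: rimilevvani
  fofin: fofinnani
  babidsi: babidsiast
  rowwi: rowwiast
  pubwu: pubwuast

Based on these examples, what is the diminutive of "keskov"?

keskovvani

"keskov" ends in a consonant. The stems ending in a consonant (rimilev → rimilevvani, fofin → fofinnani) double the final consonant and add -ani.
The other pattern: stems ending in a vowel add -ast.
So keskov → keskovvani.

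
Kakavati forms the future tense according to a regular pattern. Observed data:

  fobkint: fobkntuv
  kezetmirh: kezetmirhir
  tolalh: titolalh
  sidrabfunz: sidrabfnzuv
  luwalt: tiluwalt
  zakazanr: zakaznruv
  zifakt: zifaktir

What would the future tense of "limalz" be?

tilimalz

luwalt and fobkint both end in -t yet inflect differently (tiluwalt, fobkntuv), so the final letter is not what conditions the rule; the second-to-last letter is.
"limalz" has second-to-last letter 'l'. The stems whose second-to-last letter is 'l' (tolalh → titolalh, luwalt → tiluwalt) add the prefix ti-.
The other patterns: stems whose second-to-last letter is 'n' delete the last vowel and add -uv; stems whose second-to-last letter is 'k' or 'r' add -ir.
So limalz → tilimalz.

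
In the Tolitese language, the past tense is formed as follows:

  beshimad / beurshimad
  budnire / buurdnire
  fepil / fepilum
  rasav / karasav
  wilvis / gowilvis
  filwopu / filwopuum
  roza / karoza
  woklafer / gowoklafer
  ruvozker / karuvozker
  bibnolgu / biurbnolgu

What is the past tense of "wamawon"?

bibnolgu and filwopu both end in -u yet inflect differently (biurbnolgu, filwopuum), so the final letter is not what conditions the rule; the first letter is.
"wamawon" begins with w-. The stems beginning with w- (wilvis → gowilvis, woklafer → gowoklafer) add the prefix go-.
So wamawon → gowamawon.

gowamawon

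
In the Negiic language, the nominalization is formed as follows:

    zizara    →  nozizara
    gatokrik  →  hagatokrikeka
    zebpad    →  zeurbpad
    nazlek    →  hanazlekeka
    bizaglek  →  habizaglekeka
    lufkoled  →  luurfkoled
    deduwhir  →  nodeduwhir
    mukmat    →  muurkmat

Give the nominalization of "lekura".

nolekura

bizaglek and lufkoled both have last vowel 'e' yet inflect differently (habizaglekeka, luurfkoled), so the last vowel is not what conditions the rule; the final letter is.
"lekura" ends in -a. The one such stem in the data (zizara → nozizara) adds the prefix no-, so the same rule applies.
So lekura → nolekura.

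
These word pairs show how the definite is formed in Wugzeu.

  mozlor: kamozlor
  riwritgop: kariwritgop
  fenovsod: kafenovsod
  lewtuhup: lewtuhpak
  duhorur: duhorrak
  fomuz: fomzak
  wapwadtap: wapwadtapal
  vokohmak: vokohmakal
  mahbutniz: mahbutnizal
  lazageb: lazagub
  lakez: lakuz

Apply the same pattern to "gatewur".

riwritgop and lewtuhup both end in -p yet inflect differently (kariwritgop, lewtuhpak), so the final letter is not what conditions the rule; the last vowel is.
"gatewur" has last vowel 'u'. The stems whose last vowel is 'u' (lewtuhup → lewtuhpak, duhorur → duhorrak, fomuz → fomzak) delete the last vowel and add -ak.
The other patterns: stems whose last vowel is 'o' add the prefix ka-; stems whose last vowel is 'a' or 'i' add -al; stems whose last vowel is 'e' change the last vowel to 'u'.
So gatewur → gatewrak.

gatewrak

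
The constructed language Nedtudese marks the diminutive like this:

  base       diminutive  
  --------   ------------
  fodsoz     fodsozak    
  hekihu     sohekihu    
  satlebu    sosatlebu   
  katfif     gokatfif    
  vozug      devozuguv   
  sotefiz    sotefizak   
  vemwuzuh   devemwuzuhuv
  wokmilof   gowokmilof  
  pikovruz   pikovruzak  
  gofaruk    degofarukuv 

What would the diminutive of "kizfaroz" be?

"kizfaroz" ends in -z. The stems ending in -z (sotefiz → sotefizak, fodsoz → fodsozak, pikovruz → pikovruzak) add -ak.
The other patterns: stems ending in -f add the prefix go-; stems ending in -u add the prefix so-; stems ending in -g, -h or -k add de- … -uv around the stem.
So kizfaroz → kizfarozak.

kizfarozak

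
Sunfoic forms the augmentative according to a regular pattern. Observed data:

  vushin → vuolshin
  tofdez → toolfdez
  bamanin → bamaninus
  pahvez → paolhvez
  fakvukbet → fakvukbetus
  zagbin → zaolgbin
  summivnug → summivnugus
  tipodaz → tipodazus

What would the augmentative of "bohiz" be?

bamanin and vushin both end in -n yet inflect differently (bamaninus, vuolshin), so the final letter is not what conditions the rule; the number of vowels is.
"bohiz" has 2 vowels. The stems with 2 vowels (vushin → vuolshin, zagbin → zaolgbin, tofdez → toolfdez) insert -ol- after the first vowel.
The other pattern: stems with 3 vowels add -us.
So bohiz → boolhiz.

boolhiz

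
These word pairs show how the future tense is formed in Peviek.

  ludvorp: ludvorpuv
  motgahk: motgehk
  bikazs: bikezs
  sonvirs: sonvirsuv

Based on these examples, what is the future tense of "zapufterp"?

zapufterpuv

sonvirs and bikazs both end in -s yet inflect differently (sonvirsuv, bikezs), so the final letter is not what conditions the rule; the second-to-last letter is.
"zapufterp" has second-to-last letter 'r'. The stems whose second-to-last letter is 'r' (ludvorp → ludvorpuv, sonvirs → sonvirsuv) add -uv.
The other pattern: stems whose second-to-last letter is 'h' or 'z' change the last vowel to 'e'.
So zapufterp → zapufterpuv.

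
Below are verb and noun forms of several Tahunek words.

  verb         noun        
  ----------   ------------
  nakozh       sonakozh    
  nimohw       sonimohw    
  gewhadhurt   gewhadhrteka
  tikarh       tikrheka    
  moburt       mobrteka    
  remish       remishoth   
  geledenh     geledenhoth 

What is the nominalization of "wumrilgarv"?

nakozh and tikarh both end in -h yet inflect differently (sonakozh, tikrheka), so the final letter is not what conditions the rule; the second-to-last letter is.
"wumrilgarv" has second-to-last letter 'r'. The stems whose second-to-last letter is 'r' (gewhadhurt → gewhadhrteka, tikarh → tikrheka, moburt → mobrteka) delete the last vowel and add -eka.
The other patterns: stems whose second-to-last letter is 'h' or 'z' add the prefix so-; stems whose second-to-last letter is 'n' or 's' add -oth.
So wumrilgarv → wumrilgrveka.

wumrilgrveka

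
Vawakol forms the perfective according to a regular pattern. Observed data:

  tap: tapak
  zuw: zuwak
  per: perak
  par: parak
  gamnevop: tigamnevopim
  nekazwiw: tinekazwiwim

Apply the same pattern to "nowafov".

tinowafovim

tap and gamnevop both end in -p yet inflect differently (tapak, tigamnevopim), so the final letter is not what conditions the rule; the number of vowels is.
"nowafov" has 3 vowels. The stems with 3 vowels (gamnevop → tigamnevopim, nekazwiw → tinekazwiwim) add ti- … -im around the stem.
So nowafov → tinowafovim.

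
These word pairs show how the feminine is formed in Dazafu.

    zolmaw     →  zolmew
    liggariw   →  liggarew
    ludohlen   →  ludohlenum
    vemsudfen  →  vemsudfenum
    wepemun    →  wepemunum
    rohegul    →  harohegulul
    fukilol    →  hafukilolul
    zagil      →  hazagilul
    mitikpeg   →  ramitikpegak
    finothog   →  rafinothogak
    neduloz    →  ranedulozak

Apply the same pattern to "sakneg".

wepemun and rohegul both have last vowel 'u' yet inflect differently (wepemunum, harohegulul), so the last vowel is not what conditions the rule; the final letter is.
"sakneg" ends in -g. The stems ending in -g (mitikpeg → ramitikpegak, finothog → rafinothogak) add ra- … -ak around the stem.
So sakneg → rasaknegak.

rasaknegak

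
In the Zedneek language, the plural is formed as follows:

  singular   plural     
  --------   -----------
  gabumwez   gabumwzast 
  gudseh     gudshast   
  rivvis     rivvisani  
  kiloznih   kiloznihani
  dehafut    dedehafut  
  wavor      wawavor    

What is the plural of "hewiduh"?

gudseh and kiloznih both end in -h yet inflect differently (gudshast, kiloznihani), so the final letter is not what conditions the rule; the last vowel is.
"hewiduh" has last vowel 'u'. The one such stem in the data (dehafut → dedehafut) repeats the first consonant+vowel as a prefix (as does wavor), so the same rule applies.
So hewiduh → hehewiduh.

hehewiduh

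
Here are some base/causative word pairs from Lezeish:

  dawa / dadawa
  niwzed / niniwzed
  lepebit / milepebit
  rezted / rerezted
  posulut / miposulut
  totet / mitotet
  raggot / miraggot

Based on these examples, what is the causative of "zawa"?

zazawa

totet and rezted both have last vowel 'e' yet inflect differently (mitotet, rerezted), so the last vowel is not what conditions the rule; the final letter is.
"zawa" ends in -a. The one such stem in the data (dawa → dadawa) repeats the first consonant+vowel as a prefix (as do rezted, niwzed), so the same rule applies.
The other pattern: stems ending in -t add the prefix mi-.
So zawa → zazawa.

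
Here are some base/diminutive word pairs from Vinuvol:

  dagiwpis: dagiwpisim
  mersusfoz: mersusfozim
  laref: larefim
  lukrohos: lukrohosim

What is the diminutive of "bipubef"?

Every pair shown (dagiwpis → dagiwpisim, mersusfoz → mersusfozim, laref → larefim, …) follows the same rule: add -im.
So bipubef → bipubefim.

bipubefim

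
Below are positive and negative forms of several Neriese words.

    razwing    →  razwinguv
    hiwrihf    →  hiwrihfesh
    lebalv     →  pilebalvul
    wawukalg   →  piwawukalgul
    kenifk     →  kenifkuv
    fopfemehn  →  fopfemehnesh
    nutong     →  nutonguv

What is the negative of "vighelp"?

wawukalg and nutong both end in -g yet inflect differently (piwawukalgul, nutonguv), so the final letter is not what conditions the rule; the second-to-last letter is.
"vighelp" has second-to-last letter 'l'. The stems whose second-to-last letter is 'l' (lebalv → pilebalvul, wawukalg → piwawukalgul) add pi- … -ul around the stem.
So vighelp → pivighelpul.

pivighelpul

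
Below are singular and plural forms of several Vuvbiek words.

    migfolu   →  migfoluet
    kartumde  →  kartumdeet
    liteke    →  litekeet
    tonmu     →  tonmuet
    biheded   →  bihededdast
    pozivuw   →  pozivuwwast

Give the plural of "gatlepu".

gatlepuet

"gatlepu" ends in a vowel. The stems ending in a vowel (migfolu → migfoluet, kartumde → kartumdeet, liteke → litekeet) add -et.
The other pattern: stems ending in a consonant double the final consonant and add -ast.
So gatlepu → gatlepuet.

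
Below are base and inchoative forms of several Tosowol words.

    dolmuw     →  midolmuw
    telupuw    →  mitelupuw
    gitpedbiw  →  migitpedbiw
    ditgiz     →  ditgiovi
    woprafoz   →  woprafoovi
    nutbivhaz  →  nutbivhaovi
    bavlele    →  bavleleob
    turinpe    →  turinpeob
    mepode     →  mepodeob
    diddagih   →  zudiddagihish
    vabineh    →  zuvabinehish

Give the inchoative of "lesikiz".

gitpedbiw and ditgiz both have last vowel 'i' yet inflect differently (migitpedbiw, ditgiovi), so the last vowel is not what conditions the rule; the final letter is.
"lesikiz" ends in -z. The stems ending in -z (ditgiz → ditgiovi, woprafoz → woprafoovi, nutbivhaz → nutbivhaovi) drop the final letter and add -ovi.
The other patterns: stems ending in -w add the prefix mi-; stems ending in -e add -ob; stems ending in -h add zu- … -ish around the stem.
So lesikiz → lesikiovi.

lesikiovi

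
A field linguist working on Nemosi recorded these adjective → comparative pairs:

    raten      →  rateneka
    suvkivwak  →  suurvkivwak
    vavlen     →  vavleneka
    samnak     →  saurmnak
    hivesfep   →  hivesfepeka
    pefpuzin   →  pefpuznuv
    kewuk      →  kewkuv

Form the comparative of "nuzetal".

"nuzetal" has last vowel 'a'. The stems whose last vowel is 'a' (suvkivwak → suurvkivwak, samnak → saurmnak) insert -ur- after the first vowel.
The other patterns: stems whose last vowel is 'e' add -eka; stems whose last vowel is 'i' or 'u' delete the last vowel and add -uv.
So nuzetal → nuurzetal.

nuurzetal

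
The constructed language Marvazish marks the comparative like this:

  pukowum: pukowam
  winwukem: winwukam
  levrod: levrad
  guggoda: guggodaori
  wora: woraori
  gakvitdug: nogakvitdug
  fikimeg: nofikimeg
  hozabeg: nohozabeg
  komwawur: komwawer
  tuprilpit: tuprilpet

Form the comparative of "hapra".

hapraori

"hapra" ends in -a. The stems ending in -a (guggoda → guggodaori, wora → woraori) add -ori.
So hapra → hapraori.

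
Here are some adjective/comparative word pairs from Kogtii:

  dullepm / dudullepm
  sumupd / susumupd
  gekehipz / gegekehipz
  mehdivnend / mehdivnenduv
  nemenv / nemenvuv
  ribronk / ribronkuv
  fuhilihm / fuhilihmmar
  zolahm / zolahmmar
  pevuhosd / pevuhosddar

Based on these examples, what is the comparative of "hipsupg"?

hihipsupg

sumupd and mehdivnend both end in -d yet inflect differently (susumupd, mehdivnenduv), so the final letter is not what conditions the rule; the second-to-last letter is.
"hipsupg" has second-to-last letter 'p'. The stems whose second-to-last letter is 'p' (dullepm → dudullepm, sumupd → susumupd, gekehipz → gegekehipz) repeat the first consonant+vowel as a prefix.
The other patterns: stems whose second-to-last letter is 'n' add -uv; stems whose second-to-last letter is 'h' or 's' double the final consonant and add -ar.
So hipsupg → hihipsupg.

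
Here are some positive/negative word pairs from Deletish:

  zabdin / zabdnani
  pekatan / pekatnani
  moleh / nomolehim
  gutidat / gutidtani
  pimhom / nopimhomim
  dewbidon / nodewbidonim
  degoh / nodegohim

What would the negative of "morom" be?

nomoromim

dewbidon and pekatan both end in -n yet inflect differently (nodewbidonim, pekatnani), so the final letter is not what conditions the rule; the last vowel is.
"morom" has last vowel 'o'. The stems whose last vowel is 'o' (pimhom → nopimhomim, dewbidon → nodewbidonim, degoh → nodegohim) add no- … -im around the stem.
The other pattern: stems whose last vowel is 'a' or 'i' delete the last vowel and add -ani.
So morom → nomoromim.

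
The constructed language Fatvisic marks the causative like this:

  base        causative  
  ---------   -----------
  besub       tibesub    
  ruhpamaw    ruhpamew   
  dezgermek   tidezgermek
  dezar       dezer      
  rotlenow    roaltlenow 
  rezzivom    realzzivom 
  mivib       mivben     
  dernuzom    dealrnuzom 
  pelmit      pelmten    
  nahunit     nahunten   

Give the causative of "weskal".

weskel

besub and mivib both end in -b yet inflect differently (tibesub, mivben), so the final letter is not what conditions the rule; the last vowel is.
"weskal" has last vowel 'a'. The stems whose last vowel is 'a' (ruhpamaw → ruhpamew, dezar → dezer) change the last vowel to 'e'.
So weskal → weskel.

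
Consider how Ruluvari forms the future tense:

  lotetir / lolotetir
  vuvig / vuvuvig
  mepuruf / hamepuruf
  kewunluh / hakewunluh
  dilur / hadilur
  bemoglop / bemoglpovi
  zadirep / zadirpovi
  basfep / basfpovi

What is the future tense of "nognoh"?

lotetir and dilur both end in -r yet inflect differently (lolotetir, hadilur), so the final letter is not what conditions the rule; the last vowel is.
"nognoh" has last vowel 'o'. The one such stem in the data (bemoglop → bemoglpovi) deletes the last vowel and adds -ovi (as do zadirep, basfep), so the same rule applies.
The other patterns: stems whose last vowel is 'i' repeat the first consonant+vowel as a prefix; stems whose last vowel is 'u' add the prefix ha-.
So nognoh → nognhovi.

nognhovi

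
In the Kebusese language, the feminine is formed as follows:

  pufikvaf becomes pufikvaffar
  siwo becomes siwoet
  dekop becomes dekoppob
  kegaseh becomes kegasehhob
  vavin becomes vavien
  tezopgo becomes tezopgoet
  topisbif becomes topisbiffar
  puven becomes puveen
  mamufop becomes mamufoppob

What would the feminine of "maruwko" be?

maruwkoet

topisbif and vavin both have last vowel 'i' yet inflect differently (topisbiffar, vavien), so the last vowel is not what conditions the rule; the final letter is.
"maruwko" ends in -o. The stems ending in -o (tezopgo → tezopgoet, siwo → siwoet) add -et.
The other patterns: stems ending in -h or -p double the final consonant and add -ob; stems ending in -f double the final consonant and add -ar; stems ending in -n drop the final letter and add -en.
So maruwko → maruwkoet.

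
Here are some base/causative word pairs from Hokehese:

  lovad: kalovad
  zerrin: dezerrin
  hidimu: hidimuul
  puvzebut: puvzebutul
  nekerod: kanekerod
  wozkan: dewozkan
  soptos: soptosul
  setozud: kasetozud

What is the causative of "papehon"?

depapehon

"papehon" ends in -n. The stems ending in -n (zerrin → dezerrin, wozkan → dewozkan) add the prefix de-.
The other patterns: stems ending in -d add the prefix ka-; stems ending in -s, -t or -u add -ul.
So papehon → depapehon.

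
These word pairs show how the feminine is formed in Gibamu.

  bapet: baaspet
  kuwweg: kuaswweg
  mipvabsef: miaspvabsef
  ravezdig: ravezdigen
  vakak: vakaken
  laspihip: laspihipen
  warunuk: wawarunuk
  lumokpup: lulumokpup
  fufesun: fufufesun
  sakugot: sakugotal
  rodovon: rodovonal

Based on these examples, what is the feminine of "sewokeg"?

kuwweg and ravezdig both end in -g yet inflect differently (kuaswweg, ravezdigen), so the final letter is not what conditions the rule; the last vowel is.
"sewokeg" has last vowel 'e'. The stems whose last vowel is 'e' (bapet → baaspet, kuwweg → kuaswweg, mipvabsef → miaspvabsef) insert -as- after the first vowel.
The other patterns: stems whose last vowel is 'a' or 'i' add -en; stems whose last vowel is 'u' repeat the first consonant+vowel as a prefix; stems whose last vowel is 'o' add -al.
So sewokeg → seaswokeg.

seaswokeg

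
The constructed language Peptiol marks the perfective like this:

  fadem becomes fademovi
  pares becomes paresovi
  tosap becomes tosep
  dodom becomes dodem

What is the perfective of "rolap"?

"rolap" has last vowel 'a'. The one such stem in the data (tosap → tosep) changes the last vowel to 'e' (as does dodom), so the same rule applies.
The other pattern: stems whose last vowel is 'e' add -ovi.
So rolap → rolep.

rolep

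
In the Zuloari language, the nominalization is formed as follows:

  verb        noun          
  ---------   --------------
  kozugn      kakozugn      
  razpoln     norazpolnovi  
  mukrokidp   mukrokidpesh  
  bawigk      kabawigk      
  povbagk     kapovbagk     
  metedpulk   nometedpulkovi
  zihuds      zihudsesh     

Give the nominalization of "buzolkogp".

kozugn and razpoln both end in -n yet inflect differently (kakozugn, norazpolnovi), so the final letter is not what conditions the rule; the second-to-last letter is.
"buzolkogp" has second-to-last letter 'g'. The stems whose second-to-last letter is 'g' (povbagk → kapovbagk, bawigk → kabawigk, kozugn → kakozugn) add the prefix ka-.
The other patterns: stems whose second-to-last letter is 'd' add -esh; stems whose second-to-last letter is 'l' add no- … -ovi around the stem.
So buzolkogp → kabuzolkogp.

kabuzolkogp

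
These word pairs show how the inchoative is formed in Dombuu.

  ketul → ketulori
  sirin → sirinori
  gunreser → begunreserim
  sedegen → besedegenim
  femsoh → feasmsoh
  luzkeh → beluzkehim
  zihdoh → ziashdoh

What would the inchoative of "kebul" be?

zihdoh and luzkeh both end in -h yet inflect differently (ziashdoh, beluzkehim), so the final letter is not what conditions the rule; the last vowel is.
"kebul" has last vowel 'u'. The one such stem in the data (ketul → ketulori) adds -ori, so the same rule applies.
The other patterns: stems whose last vowel is 'o' insert -as- after the first vowel; stems whose last vowel is 'e' add be- … -im around the stem.
So kebul → kebulori.

kebulori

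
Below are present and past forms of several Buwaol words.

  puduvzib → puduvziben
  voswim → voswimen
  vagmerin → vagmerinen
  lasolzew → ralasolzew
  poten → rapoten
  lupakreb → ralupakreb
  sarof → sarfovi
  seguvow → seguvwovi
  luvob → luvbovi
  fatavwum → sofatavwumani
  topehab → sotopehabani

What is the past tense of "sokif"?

sokifen

"sokif" has last vowel 'i'. The stems whose last vowel is 'i' (puduvzib → puduvziben, voswim → voswimen, vagmerin → vagmerinen) add -en.
The other patterns: stems whose last vowel is 'e' add the prefix ra-; stems whose last vowel is 'o' delete the last vowel and add -ovi; stems whose last vowel is 'a' or 'u' add so- … -ani around the stem.
So sokif → sokifen.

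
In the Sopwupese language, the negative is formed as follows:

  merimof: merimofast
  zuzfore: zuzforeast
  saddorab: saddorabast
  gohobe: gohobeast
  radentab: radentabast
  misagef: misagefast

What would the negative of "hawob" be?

Every pair shown (merimof → merimofast, zuzfore → zuzforeast, saddorab → saddorabast, …) follows the same rule: add -ast.
So hawob → hawobast.

hawobast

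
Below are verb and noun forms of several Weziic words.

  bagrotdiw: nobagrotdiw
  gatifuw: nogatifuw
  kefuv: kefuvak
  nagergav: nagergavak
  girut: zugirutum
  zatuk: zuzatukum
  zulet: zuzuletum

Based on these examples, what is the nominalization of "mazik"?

gatifuw and kefuv both have last vowel 'u' yet inflect differently (nogatifuw, kefuvak), so the last vowel is not what conditions the rule; the final letter is.
"mazik" ends in -k. The one such stem in the data (zatuk → zuzatukum) adds zu- … -um around the stem, so the same rule applies.
The other patterns: stems ending in -w add the prefix no-; stems ending in -v add -ak.
So mazik → zumazikum.

zumazikum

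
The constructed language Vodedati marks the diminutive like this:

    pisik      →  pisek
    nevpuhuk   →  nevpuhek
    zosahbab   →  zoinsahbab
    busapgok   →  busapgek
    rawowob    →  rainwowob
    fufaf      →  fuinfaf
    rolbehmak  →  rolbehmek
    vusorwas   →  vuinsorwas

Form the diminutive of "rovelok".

"rovelok" ends in -k. The stems ending in -k (rolbehmak → rolbehmek, nevpuhuk → nevpuhek, busapgok → busapgek) change the last vowel to 'e'.
The other pattern: stems ending in -b, -f or -s insert -in- after the first vowel.
So rovelok → rovelek.

rovelek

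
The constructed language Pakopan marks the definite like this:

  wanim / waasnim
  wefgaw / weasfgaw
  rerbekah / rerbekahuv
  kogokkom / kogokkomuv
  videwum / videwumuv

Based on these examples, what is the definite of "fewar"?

feaswar

"fewar" has 2 vowels. The stems with 2 vowels (wanim → waasnim, wefgaw → weasfgaw) insert -as- after the first vowel.
So fewar → feaswar.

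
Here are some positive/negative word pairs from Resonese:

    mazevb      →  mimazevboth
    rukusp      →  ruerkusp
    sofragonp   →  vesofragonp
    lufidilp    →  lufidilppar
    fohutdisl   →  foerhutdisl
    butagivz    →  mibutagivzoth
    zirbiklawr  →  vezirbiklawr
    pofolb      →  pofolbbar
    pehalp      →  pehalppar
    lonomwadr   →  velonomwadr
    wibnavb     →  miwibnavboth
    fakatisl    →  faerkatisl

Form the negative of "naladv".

venaladv

rukusp and lufidilp both end in -p yet inflect differently (ruerkusp, lufidilppar), so the final letter is not what conditions the rule; the second-to-last letter is.
"naladv" has second-to-last letter 'd'. The one such stem in the data (lonomwadr → velonomwadr) adds the prefix ve-, so the same rule applies.
The other patterns: stems whose second-to-last letter is 's' insert -er- after the first vowel; stems whose second-to-last letter is 'l' double the final consonant and add -ar; stems whose second-to-last letter is 'v' add mi- … -oth around the stem.
So naladv → venaladv.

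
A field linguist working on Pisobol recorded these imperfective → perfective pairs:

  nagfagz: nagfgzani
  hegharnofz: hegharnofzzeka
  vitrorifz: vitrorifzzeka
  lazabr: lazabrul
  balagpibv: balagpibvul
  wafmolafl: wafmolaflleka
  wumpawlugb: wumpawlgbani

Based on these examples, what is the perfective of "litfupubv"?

vitrorifz and nagfagz both end in -z yet inflect differently (vitrorifzzeka, nagfgzani), so the final letter is not what conditions the rule; the second-to-last letter is.
"litfupubv" has second-to-last letter 'b'. The stems whose second-to-last letter is 'b' (balagpibv → balagpibvul, lazabr → lazabrul) add -ul.
So litfupubv → litfupubvul.

litfupubvul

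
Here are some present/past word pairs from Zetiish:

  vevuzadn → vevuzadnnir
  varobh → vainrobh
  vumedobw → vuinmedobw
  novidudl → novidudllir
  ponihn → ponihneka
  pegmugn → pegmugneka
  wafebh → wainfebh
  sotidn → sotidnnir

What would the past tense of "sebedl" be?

sotidn and pegmugn both end in -n yet inflect differently (sotidnnir, pegmugneka), so the final letter is not what conditions the rule; the second-to-last letter is.
"sebedl" has second-to-last letter 'd'. The stems whose second-to-last letter is 'd' (novidudl → novidudllir, sotidn → sotidnnir, vevuzadn → vevuzadnnir) double the final consonant and add -ir.
The other patterns: stems whose second-to-last letter is 'b' insert -in- after the first vowel; stems whose second-to-last letter is 'g' or 'h' add -eka.
So sebedl → sebedllir.

sebedllir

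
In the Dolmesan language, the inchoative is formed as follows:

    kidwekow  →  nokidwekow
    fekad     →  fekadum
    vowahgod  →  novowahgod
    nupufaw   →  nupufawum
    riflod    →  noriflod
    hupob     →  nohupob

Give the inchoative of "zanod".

nupufaw and kidwekow both end in -w yet inflect differently (nupufawum, nokidwekow), so the final letter is not what conditions the rule; the last vowel is.
"zanod" has last vowel 'o'. The stems whose last vowel is 'o' (kidwekow → nokidwekow, riflod → noriflod, vowahgod → novowahgod) add the prefix no-.
The other pattern: stems whose last vowel is 'a' add -um.
So zanod → nozanod.

nozanod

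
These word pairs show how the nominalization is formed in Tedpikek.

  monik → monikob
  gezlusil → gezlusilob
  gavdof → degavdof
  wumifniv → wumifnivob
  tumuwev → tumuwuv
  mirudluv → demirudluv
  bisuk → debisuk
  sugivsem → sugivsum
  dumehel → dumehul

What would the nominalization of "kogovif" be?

kogovifob

wumifniv and tumuwev both end in -v yet inflect differently (wumifnivob, tumuwuv), so the final letter is not what conditions the rule; the last vowel is.
"kogovif" has last vowel 'i'. The stems whose last vowel is 'i' (wumifniv → wumifnivob, gezlusil → gezlusilob, monik → monikob) add -ob.
The other patterns: stems whose last vowel is 'e' change the last vowel to 'u'; stems whose last vowel is 'o' or 'u' add the prefix de-.
So kogovif → kogovifob.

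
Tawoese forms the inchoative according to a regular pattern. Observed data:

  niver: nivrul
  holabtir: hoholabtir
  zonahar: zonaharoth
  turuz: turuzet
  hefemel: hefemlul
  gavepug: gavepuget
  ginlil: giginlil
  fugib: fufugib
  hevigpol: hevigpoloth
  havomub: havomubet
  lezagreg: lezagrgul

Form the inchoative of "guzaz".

ginlil and hefemel both end in -l yet inflect differently (giginlil, hefemlul), so the final letter is not what conditions the rule; the last vowel is.
"guzaz" has last vowel 'a'. The one such stem in the data (zonahar → zonaharoth) adds -oth, so the same rule applies.
The other patterns: stems whose last vowel is 'i' repeat the first consonant+vowel as a prefix; stems whose last vowel is 'e' delete the last vowel and add -ul; stems whose last vowel is 'u' add -et.
So guzaz → guzazoth.

guzazoth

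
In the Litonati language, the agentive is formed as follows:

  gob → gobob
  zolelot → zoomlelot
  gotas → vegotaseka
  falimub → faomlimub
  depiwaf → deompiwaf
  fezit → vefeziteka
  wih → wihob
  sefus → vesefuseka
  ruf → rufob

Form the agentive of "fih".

fihob

fezit and zolelot both end in -t yet inflect differently (vefeziteka, zoomlelot), so the final letter is not what conditions the rule; the number of vowels is.
"fih" has 1 vowel. The stems with 1 vowel (wih → wihob, gob → gobob, ruf → rufob) add -ob.
The other patterns: stems with 2 vowels add ve- … -eka around the stem; stems with 3 vowels insert -om- after the first vowel.
So fih → fihob.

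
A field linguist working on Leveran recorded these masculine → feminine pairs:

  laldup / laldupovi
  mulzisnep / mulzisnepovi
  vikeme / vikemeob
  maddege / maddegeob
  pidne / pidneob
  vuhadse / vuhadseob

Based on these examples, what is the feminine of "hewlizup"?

hewlizupovi

mulzisnep and vikeme both have last vowel 'e' yet inflect differently (mulzisnepovi, vikemeob), so the last vowel is not what conditions the rule; whether the stem ends in a vowel or a consonant is.
"hewlizup" ends in a consonant. The stems ending in a consonant (laldup → laldupovi, mulzisnep → mulzisnepovi) add -ovi.
So hewlizup → hewlizupovi.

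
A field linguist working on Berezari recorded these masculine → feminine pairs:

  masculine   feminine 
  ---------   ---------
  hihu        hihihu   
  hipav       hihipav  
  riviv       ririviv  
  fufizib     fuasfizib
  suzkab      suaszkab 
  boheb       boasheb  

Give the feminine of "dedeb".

"dedeb" ends in -b. The stems ending in -b (fufizib → fuasfizib, suzkab → suaszkab, boheb → boasheb) insert -as- after the first vowel.
The other pattern: stems ending in -u or -v repeat the first consonant+vowel as a prefix.
So dedeb → deasdeb.

deasdeb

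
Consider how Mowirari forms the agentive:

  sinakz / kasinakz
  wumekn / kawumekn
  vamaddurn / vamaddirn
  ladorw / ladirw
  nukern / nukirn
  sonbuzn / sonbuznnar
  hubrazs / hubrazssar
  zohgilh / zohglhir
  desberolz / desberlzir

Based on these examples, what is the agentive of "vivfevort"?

wumekn and vamaddurn both end in -n yet inflect differently (kawumekn, vamaddirn), so the final letter is not what conditions the rule; the second-to-last letter is.
"vivfevort" has second-to-last letter 'r'. The stems whose second-to-last letter is 'r' (vamaddurn → vamaddirn, ladorw → ladirw, nukern → nukirn) change the last vowel to 'i'.
The other patterns: stems whose second-to-last letter is 'k' add the prefix ka-; stems whose second-to-last letter is 'z' double the final consonant and add -ar; stems whose second-to-last letter is 'l' delete the last vowel and add -ir.
So vivfevort → vivfevirt.

vivfevirt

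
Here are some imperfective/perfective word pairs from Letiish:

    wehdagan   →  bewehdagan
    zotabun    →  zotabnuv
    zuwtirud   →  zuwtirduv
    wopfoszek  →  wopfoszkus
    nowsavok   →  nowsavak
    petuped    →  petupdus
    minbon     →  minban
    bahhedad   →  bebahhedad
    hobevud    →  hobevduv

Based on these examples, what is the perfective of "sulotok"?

wehdagan and zotabun both end in -n yet inflect differently (bewehdagan, zotabnuv), so the final letter is not what conditions the rule; the last vowel is.
"sulotok" has last vowel 'o'. The stems whose last vowel is 'o' (minbon → minban, nowsavok → nowsavak) change the last vowel to 'a'.
The other patterns: stems whose last vowel is 'a' add the prefix be-; stems whose last vowel is 'u' delete the last vowel and add -uv; stems whose last vowel is 'e' delete the last vowel and add -us.
So sulotok → sulotak.

sulotak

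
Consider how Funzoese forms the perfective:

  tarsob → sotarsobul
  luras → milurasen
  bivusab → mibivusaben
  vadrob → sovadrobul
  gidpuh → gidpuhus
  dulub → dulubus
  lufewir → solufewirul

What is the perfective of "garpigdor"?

sogarpigdorul

bivusab and dulub both end in -b yet inflect differently (mibivusaben, dulubus), so the final letter is not what conditions the rule; the last vowel is.
"garpigdor" has last vowel 'o'. The stems whose last vowel is 'o' (tarsob → sotarsobul, vadrob → sovadrobul) add so- … -ul around the stem.
So garpigdor → sogarpigdorul.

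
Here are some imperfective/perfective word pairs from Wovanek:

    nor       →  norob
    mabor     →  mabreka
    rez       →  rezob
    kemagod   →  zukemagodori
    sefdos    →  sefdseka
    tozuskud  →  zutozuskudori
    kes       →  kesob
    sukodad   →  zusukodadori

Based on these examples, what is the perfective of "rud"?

"rud" has 1 vowel. The stems with 1 vowel (kes → kesob, nor → norob, rez → rezob) add -ob.
The other patterns: stems with 2 vowels delete the last vowel and add -eka; stems with 3 vowels add zu- … -ori around the stem.
So rud → rudob.

rudob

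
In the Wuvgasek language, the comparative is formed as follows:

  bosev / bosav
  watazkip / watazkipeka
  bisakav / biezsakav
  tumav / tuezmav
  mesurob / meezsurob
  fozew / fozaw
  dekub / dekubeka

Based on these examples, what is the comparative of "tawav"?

taezwav

dekub and mesurob both end in -b yet inflect differently (dekubeka, meezsurob), so the final letter is not what conditions the rule; the last vowel is.
"tawav" has last vowel 'a'. The stems whose last vowel is 'a' (tumav → tuezmav, bisakav → biezsakav) insert -ez- after the first vowel.
So tawav → taezwav.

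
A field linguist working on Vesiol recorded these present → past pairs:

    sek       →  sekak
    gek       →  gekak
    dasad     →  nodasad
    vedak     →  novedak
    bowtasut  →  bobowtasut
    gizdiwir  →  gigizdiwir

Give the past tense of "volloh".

novolloh

sek and vedak both end in -k yet inflect differently (sekak, novedak), so the final letter is not what conditions the rule; the number of vowels is.
"volloh" has 2 vowels. The stems with 2 vowels (dasad → nodasad, vedak → novedak) add the prefix no-.
The other patterns: stems with 1 vowel add -ak; stems with 3 vowels repeat the first consonant+vowel as a prefix.
So volloh → novolloh.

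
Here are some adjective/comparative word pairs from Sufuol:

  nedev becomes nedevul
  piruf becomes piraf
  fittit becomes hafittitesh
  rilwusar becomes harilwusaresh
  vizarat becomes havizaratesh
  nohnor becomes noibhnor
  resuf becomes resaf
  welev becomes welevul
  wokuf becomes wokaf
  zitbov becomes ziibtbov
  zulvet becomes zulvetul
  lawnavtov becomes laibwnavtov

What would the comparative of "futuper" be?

futuperul

zulvet and vizarat both end in -t yet inflect differently (zulvetul, havizaratesh), so the final letter is not what conditions the rule; the last vowel is.
"futuper" has last vowel 'e'. The stems whose last vowel is 'e' (welev → welevul, zulvet → zulvetul, nedev → nedevul) add -ul.
The other patterns: stems whose last vowel is 'u' change the last vowel to 'a'; stems whose last vowel is 'a' or 'i' add ha- … -esh around the stem; stems whose last vowel is 'o' insert -ib- after the first vowel.
So futuper → futuperul.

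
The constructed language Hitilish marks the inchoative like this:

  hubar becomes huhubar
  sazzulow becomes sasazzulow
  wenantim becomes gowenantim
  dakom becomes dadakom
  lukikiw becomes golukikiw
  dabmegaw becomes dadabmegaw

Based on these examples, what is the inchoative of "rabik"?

lukikiw and dabmegaw both end in -w yet inflect differently (golukikiw, dadabmegaw), so the final letter is not what conditions the rule; the last vowel is.
"rabik" has last vowel 'i'. The stems whose last vowel is 'i' (lukikiw → golukikiw, wenantim → gowenantim) add the prefix go-.
So rabik → gorabik.

gorabik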